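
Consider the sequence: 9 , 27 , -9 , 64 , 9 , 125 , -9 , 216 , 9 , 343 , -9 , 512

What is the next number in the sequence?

9

Positions 1, 3, 5, … form one subsequence and positions 2, 4, 6, … form another.
Stream A: 9, -9, 9, -9, 9, -9 (oscillating between 9 and -9).
Stream B: 27, 64, 125, 216, 343, 512 (perfect cubes starting at 3³).
The 13th slot belongs to stream A; its 7th term is 9.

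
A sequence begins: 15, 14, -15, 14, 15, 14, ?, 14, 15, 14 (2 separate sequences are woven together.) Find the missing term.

Odd-indexed and even-indexed terms follow separate rules.
Track A is 15, -15, 15, ?, 15, which is the oscillation 15·(−1)^(n+1).
Track B is 14, 14, 14, 14, 14, which is always 14.
The gap is track A's term 4; the rule gives -15.

-15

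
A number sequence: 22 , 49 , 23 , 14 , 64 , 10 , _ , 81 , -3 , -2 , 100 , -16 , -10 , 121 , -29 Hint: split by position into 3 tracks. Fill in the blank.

Split by position mod 3 into 3 tracks.
Subsequence A = 22, 14, ?, -2, -10: arithmetic with common difference −8.
Subsequence B = 49, 64, 81, 100, 121: consecutive squares n² from n = 7.
Subsequence C = 23, 10, -3, -16, -29: subtracting 13 each time.
Filling subsequence A at index 3 by its rule yields 6.

6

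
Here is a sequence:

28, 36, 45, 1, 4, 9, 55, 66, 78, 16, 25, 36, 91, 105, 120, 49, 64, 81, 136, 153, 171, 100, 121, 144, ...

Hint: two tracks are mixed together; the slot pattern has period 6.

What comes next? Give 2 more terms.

Reading positions in blocks of 6 reveals the pattern AAABBB — 2 tracks woven together.
Subsequence A: 28, 36, 45, 55, 66, 78, 91, 105, 120, 136, 153, 171 (triangular numbers starting at T_7).
Subsequence B: 1, 4, 9, 16, 25, 36, 49, 64, 81, 100, 121, 144 (consecutive squares n² from n = 1).
Position 25 falls in subsequence A as its term 13, giving 190.
Position 26 falls in subsequence A as its term 14, giving 210.

190, 210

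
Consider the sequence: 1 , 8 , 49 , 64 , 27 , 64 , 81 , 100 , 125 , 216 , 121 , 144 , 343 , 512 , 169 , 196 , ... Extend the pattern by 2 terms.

729, 1000

The slot pattern repeats as AABB (period 4), so there are 2 interleaved tracks.
Track A: 1, 8, 27, 64, 125, 216, 343, 512 (the cubes 1³, 2³, 3³, …).
Track B: 49, 64, 81, 100, 121, 144, 169, 196 (the squares 7², 8², 9², …).
Position 17 → track A, term 9 = 729.
The 18th slot belongs to track A; its 10th term is 1000.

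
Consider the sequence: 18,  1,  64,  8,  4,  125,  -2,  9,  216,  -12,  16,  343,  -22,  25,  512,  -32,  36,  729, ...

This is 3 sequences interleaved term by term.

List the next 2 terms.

-42, 49

Split by position mod 3 into 3 tracks.
Subsequence A is 18, 8, -2, -12, -22, -32, which is arithmetic with common difference −10.
Subsequence B is 1, 4, 9, 16, 25, 36, which is the squares 1², 2², 3², ….
Subsequence C is 64, 125, 216, 343, 512, 729, which is perfect cubes starting at 4³.
The 19th slot belongs to subsequence A; its 7th term is -42.
Position 20 → subsequence B, term 7 = 49.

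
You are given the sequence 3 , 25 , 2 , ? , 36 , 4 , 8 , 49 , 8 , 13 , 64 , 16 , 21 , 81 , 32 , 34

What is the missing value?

5

Taking every 3rd term gives 3 separate tracks.
Track A: 3, ?, 8, 13, 21, 34 (Fibonacci-style (each term is the sum of the two before it)).
Track B: 25, 36, 49, 64, 81 (consecutive squares n² from n = 5).
Track C: 2, 4, 8, 16, 32 (powers 2^1, 2^2, 2^3, …).
So the missing entry in track A is 5.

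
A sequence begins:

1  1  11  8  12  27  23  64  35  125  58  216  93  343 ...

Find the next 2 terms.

151, 512

Positions 1, 3, 5, … form one subsequence and positions 2, 4, 6, … form another.
Subsequence A = 1, 11, 12, 23, 35, 58, 93: each term equals the sum of the previous two.
Subsequence B = 1, 8, 27, 64, 125, 216, 343: perfect cubes starting at 1³.
Position 15 falls in subsequence A as its term 8, giving 151.
Term 16 comes from subsequence B (its 8th entry): 512.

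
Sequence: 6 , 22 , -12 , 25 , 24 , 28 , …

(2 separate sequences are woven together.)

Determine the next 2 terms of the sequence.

Taking every 2nd term gives 2 separate tracks.
Track A is 6, -12, 24, which is geometric with ratio -2.
Track B is 22, 25, 28, which is arithmetic, step +3.
Position 7 → track A, term 4 = -48.
Position 8 falls in track B as its term 4, giving 31.

-48, 31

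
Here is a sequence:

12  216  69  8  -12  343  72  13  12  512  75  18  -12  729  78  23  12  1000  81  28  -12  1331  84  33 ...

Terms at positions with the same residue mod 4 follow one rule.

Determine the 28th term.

Split by position mod 4 into 4 tracks.
Track A: 12, -12, 12, -12, 12, -12. The oscillation 12·(−1)^(n+1).
Track B: 216, 343, 512, 729, 1000, 1331. Perfect cubes starting at 6³.
Track C: 69, 72, 75, 78, 81, 84. Adding 3 each time.
Track D: 8, 13, 18, 23, 28, 33. Arithmetic, step +5.
Term 28 comes from track D (its 7th entry): 38.

38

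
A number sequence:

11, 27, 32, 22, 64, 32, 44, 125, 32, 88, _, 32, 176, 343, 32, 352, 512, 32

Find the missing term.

The terms cycle through 3 interleaved subsequences.
Track A: 11, 22, 44, 88, 176, 352 — geometric, ×2 each step.
Track B: 27, 64, 125, ?, 343, 512 — the cubes 3³, 4³, 5³, ….
Track C: 32, 32, 32, 32, 32, 32 — constant 32.
So the missing entry in track B is 216.

216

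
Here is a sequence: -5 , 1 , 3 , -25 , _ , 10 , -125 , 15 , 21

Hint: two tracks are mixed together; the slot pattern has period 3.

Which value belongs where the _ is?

Positions follow the repeating pattern ABB; grouping by letter gives 2 tracks.
Track A is -5, -25, -125, which is a geometric progression (common ratio 5).
Track B is 1, 3, ?, 10, 15, 21, which is triangular numbers starting at T_1.
So the missing entry in track B is 6.

6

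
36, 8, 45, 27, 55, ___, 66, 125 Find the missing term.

64

Positions 1, 3, 5, … form one subsequence and positions 2, 4, 6, … form another.
Track A = 36, 45, 55, 66: the triangular numbers T_8, T_9, ….
Track B = 8, 27, ?, 125: consecutive cubes n³ from n = 2.
Filling track B at index 3 by its rule yields 64.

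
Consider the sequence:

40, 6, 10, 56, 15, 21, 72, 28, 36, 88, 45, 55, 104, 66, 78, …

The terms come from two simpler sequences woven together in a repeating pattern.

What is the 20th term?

Positions follow the repeating pattern ABB; grouping by letter gives 2 tracks.
Track A: 40, 56, 72, 88, 104 — arithmetic with common difference +16.
Track B: 6, 10, 15, 21, 28, 36, 45, 55, 66, 78 — triangular numbers starting at T_3.
The 20th slot belongs to track B; its 13th term is 120.

120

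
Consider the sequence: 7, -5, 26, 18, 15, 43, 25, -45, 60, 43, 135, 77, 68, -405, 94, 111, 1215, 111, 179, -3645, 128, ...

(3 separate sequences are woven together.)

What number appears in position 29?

98415

Taking every 3rd term gives 3 separate tracks.
Track A = 7, 18, 25, 43, 68, 111, 179: Fibonacci-style (each term is the sum of the two before it).
Track B = -5, 15, -45, 135, -405, 1215, -3645: a geometric progression (common ratio -3).
Track C = 26, 43, 60, 77, 94, 111, 128: arithmetic, step +17.
Position 29 → track B, term 10 = 98415.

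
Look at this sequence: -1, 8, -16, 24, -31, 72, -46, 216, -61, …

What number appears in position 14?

5832

Positions 1, 3, 5, … form one subsequence and positions 2, 4, 6, … form another.
Subsequence A = -1, -16, -31, -46, -61: arithmetic with common difference −15.
Subsequence B = 8, 24, 72, 216: geometric with ratio 3.
Position 14 → subsequence B, term 7 = 5832.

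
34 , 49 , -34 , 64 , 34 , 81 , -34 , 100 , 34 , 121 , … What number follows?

Split by position mod 2 into 2 tracks.
Track A = 34, -34, 34, -34, 34: oscillating between 34 and -34.
Track B = 49, 64, 81, 100, 121: consecutive squares n² from n = 7.
Term 11 comes from track A (its 6th entry): -34.

-34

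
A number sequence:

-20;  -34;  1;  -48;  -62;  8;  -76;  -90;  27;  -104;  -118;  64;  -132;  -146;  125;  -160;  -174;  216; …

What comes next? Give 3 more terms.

Positions follow the repeating pattern AAB; grouping by letter gives 2 tracks.
Stream A = -20, -34, -48, -62, -76, -90, -104, -118, -132, -146, -160, -174: arithmetic with common difference −14.
Stream B = 1, 8, 27, 64, 125, 216: consecutive cubes n³ from n = 1.
Position 19 falls in stream A as its term 13, giving -188.
Position 20 → stream A, term 14 = -202.
Position 21 falls in stream B as its term 7, giving 343.

-188, -202, 343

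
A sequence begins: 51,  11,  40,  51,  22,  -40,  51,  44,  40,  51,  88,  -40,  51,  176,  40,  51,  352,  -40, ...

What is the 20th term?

The terms cycle through 3 interleaved subsequences.
Track A: 51, 51, 51, 51, 51, 51 — always 51.
Track B: 11, 22, 44, 88, 176, 352 — geometric, ×2 each step.
Track C: 40, -40, 40, -40, 40, -40 — oscillating between 40 and -40.
Term 20 comes from track B (its 7th entry): 704.

704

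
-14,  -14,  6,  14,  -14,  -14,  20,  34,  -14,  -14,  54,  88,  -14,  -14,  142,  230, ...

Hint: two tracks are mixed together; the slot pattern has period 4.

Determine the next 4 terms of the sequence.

-14, -14, 372, 602

Positions follow the repeating pattern AABB; grouping by letter gives 2 tracks.
Subsequence A is -14, -14, -14, -14, -14, -14, -14, -14, which is always -14.
Subsequence B is 6, 14, 20, 34, 54, 88, 142, 230, which is Fibonacci-style (each term is the sum of the two before it).
Position 17 falls in subsequence A as its term 9, giving -14.
Term 18 comes from subsequence A (its 10th entry): -14.
The 19th slot belongs to subsequence B; its 9th term is 372.
Term 20 comes from subsequence B (its 10th entry): 602.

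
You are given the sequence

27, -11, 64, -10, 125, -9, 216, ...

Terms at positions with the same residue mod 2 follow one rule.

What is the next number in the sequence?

-8

Split by position mod 2 into 2 tracks.
Subsequence A: 27, 64, 125, 216 (consecutive cubes n³ from n = 3).
Subsequence B: -11, -10, -9 (arithmetic with common difference +1).
Term 8 comes from subsequence B (its 4th entry): -8.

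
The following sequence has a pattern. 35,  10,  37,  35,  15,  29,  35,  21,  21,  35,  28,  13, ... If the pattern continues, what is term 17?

Split by position mod 3: positions 1, 4, 7, … form one track, and each other residue class forms its own.
Track A = 35, 35, 35, 35: always 35.
Track B = 10, 15, 21, 28: triangular numbers n(n+1)/2 for n = 4, 5, ….
Track C = 37, 29, 21, 13: subtracting 8 each time.
Position 17 falls in track B as its term 6, giving 45.

45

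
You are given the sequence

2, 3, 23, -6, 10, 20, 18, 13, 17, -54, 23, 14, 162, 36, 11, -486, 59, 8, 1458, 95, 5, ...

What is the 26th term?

249

Read the sequence 3 terms at a time; column i is its own pattern.
Track A: 2, -6, 18, -54, 162, -486, 1458 — multiplying by -3 each time.
Track B: 3, 10, 13, 23, 36, 59, 95 — Fibonacci-style (each term is the sum of the two before it).
Track C: 23, 20, 17, 14, 11, 8, 5 — arithmetic with common difference −3.
The 26th slot belongs to track B; its 9th term is 249.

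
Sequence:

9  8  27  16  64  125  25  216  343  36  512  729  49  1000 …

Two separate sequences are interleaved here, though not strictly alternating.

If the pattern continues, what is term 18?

Positions follow the repeating pattern ABB; grouping by letter gives 2 tracks.
Track A = 9, 16, 25, 36, 49: perfect squares starting at 3².
Track B = 8, 27, 64, 125, 216, 343, 512, 729, 1000: consecutive cubes n³ from n = 2.
The 18th slot belongs to track B; its 12th term is 2197.

2197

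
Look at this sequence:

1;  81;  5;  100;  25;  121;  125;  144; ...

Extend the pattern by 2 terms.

The terms cycle through 2 interleaved subsequences.
Subsequence A is 1, 5, 25, 125, which is powers 5^0, 5^1, 5^2, ….
Subsequence B is 81, 100, 121, 144, which is perfect squares starting at 9².
Position 9 falls in subsequence A as its term 5, giving 625.
Term 10 comes from subsequence B (its 5th entry): 169.

625, 169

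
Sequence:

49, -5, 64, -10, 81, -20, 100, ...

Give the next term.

-40

Positions 1, 3, 5, … form one subsequence and positions 2, 4, 6, … form another.
Stream A = 49, 64, 81, 100: consecutive squares n² from n = 7.
Stream B = -5, -10, -20: multiplying by 2 each time.
Position 8 → stream B, term 4 = -40.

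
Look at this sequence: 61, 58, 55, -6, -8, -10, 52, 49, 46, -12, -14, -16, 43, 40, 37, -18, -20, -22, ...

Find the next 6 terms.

34, 31, 28, -24, -26, -28

The slot pattern repeats as AAABBB (period 6), so there are 2 interleaved tracks.
Track A: 61, 58, 55, 52, 49, 46, 43, 40, 37 — linear: a_n = 64 − 3·n.
Track B: -6, -8, -10, -12, -14, -16, -18, -20, -22 — subtracting 2 each time.
Position 19 → track A, term 10 = 34.
The 20th slot belongs to track A; its 11th term is 31.
Position 21 falls in track A as its term 12, giving 28.
The 22nd slot belongs to track B; its 10th term is -24.
Position 23 → track B, term 11 = -26.
The 24th slot belongs to track B; its 12th term is -28.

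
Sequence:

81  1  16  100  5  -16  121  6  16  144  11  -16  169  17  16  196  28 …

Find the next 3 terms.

-16, 225, 45

Split by position mod 3 into 3 tracks.
Track A is 81, 100, 121, 144, 169, 196, which is the squares 9², 10², 11², ….
Track B is 1, 5, 6, 11, 17, 28, which is Fibonacci-style (each term is the sum of the two before it).
Track C is 16, -16, 16, -16, 16, which is oscillating between 16 and -16.
Position 18 → track C, term 6 = -16.
Term 19 comes from track A (its 7th entry): 225.
Position 20 → track B, term 7 = 45.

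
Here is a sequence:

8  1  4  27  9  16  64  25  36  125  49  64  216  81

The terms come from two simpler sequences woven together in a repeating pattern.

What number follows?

The slot pattern repeats as ABB (period 3), so there are 2 interleaved tracks.
Track A: 8, 27, 64, 125, 216. Perfect cubes starting at 2³.
Track B: 1, 4, 9, 16, 25, 36, 49, 64, 81. The squares 1², 2², 3², ….
Position 15 falls in track B as its term 10, giving 100.

100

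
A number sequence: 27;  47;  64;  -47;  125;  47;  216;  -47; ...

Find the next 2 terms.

Split by position mod 2 into 2 tracks.
Subsequence A: 27, 64, 125, 216 — the cubes 3³, 4³, 5³, ….
Subsequence B: 47, -47, 47, -47 — alternating ±47.
The 9th slot belongs to subsequence A; its 5th term is 343.
Term 10 comes from subsequence B (its 5th entry): 47.

343, 47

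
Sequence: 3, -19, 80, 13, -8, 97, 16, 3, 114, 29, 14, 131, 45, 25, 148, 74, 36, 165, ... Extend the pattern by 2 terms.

The terms cycle through 3 interleaved subsequences.
Track A is 3, 13, 16, 29, 45, 74, which is Fibonacci-style (each term is the sum of the two before it).
Track B is -19, -8, 3, 14, 25, 36, which is arithmetic with common difference +11.
Track C is 80, 97, 114, 131, 148, 165, which is adding 17 each time.
Position 19 → track A, term 7 = 119.
Term 20 comes from track B (its 7th entry): 47.

119, 47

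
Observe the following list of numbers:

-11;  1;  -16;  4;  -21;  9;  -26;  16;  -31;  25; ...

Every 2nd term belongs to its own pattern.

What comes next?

Split by position mod 2 into 2 tracks.
Stream A: -11, -16, -21, -26, -31. Arithmetic, step −5.
Stream B: 1, 4, 9, 16, 25. The squares 1², 2², 3², ….
Term 11 comes from stream A (its 6th entry): -36.

-36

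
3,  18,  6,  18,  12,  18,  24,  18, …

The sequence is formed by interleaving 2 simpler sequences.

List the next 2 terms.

Split by position mod 2 into 2 tracks.
Stream A: 3, 6, 12, 24. Geometric, ×2 each step.
Stream B: 18, 18, 18, 18. Always 18.
Position 9 falls in stream A as its term 5, giving 48.
Term 10 comes from stream B (its 5th entry): 18.

48, 18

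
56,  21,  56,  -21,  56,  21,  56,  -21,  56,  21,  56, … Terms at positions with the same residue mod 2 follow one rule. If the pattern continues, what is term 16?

Positions 1, 3, 5, … form one subsequence and positions 2, 4, 6, … form another.
Subsequence A = 56, 56, 56, 56, 56, 56: constant 56.
Subsequence B = 21, -21, 21, -21, 21: alternating ±21.
The 16th slot belongs to subsequence B; its 8th term is -21.

-21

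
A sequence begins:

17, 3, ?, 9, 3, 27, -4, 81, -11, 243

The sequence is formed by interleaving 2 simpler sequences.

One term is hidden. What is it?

10

Odd-indexed and even-indexed terms follow separate rules.
Subsequence A is 17, ?, 3, -4, -11, which is subtracting 7 each time.
Subsequence B is 3, 9, 27, 81, 243, which is powers of 3.
Filling subsequence A at index 2 by its rule yields 10.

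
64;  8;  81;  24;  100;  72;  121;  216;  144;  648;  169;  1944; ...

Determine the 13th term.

Taking every 2nd term gives 2 separate tracks.
Track A: 64, 81, 100, 121, 144, 169 — perfect squares starting at 8².
Track B: 8, 24, 72, 216, 648, 1944 — a geometric progression (common ratio 3).
Position 13 falls in track A as its term 7, giving 196.

196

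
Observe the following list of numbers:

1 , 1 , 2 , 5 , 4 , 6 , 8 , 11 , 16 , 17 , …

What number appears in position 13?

Positions 1, 3, 5, … form one subsequence and positions 2, 4, 6, … form another.
Track A: 1, 2, 4, 8, 16 — powers 2^0, 2^1, 2^2, ….
Track B: 1, 5, 6, 11, 17 — a Fibonacci-like recurrence a_n = a_{n-1} + a_{n-2}.
Term 13 comes from track A (its 7th entry): 64.

64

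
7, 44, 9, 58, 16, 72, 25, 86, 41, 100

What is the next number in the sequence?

The terms cycle through 2 interleaved subsequences.
Subsequence A: 7, 9, 16, 25, 41 — Fibonacci-style (each term is the sum of the two before it).
Subsequence B: 44, 58, 72, 86, 100 — arithmetic with common difference +14.
Term 11 comes from subsequence A (its 6th entry): 66.

66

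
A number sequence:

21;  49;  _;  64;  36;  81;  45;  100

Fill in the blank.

28

Split by position mod 2 into 2 tracks.
Track A is 21, ?, 36, 45, which is the triangular numbers T_6, T_7, ….
Track B is 49, 64, 81, 100, which is consecutive squares n² from n = 7.
Filling track A at index 2 by its rule yields 28.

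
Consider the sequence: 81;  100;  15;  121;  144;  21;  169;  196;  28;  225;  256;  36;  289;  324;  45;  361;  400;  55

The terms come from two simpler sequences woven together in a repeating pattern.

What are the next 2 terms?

441, 484

Reading positions in blocks of 3 reveals the pattern AAB — 2 tracks woven together.
Track A is 81, 100, 121, 144, 169, 196, 225, 256, 289, 324, 361, 400, which is perfect squares starting at 9².
Track B is 15, 21, 28, 36, 45, 55, which is triangular numbers n(n+1)/2 for n = 5, 6, ….
The 19th slot belongs to track A; its 13th term is 441.
Position 20 → track A, term 14 = 484.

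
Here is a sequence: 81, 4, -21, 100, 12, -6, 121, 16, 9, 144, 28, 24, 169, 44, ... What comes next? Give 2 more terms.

39, 196

Taking every 3rd term gives 3 separate tracks.
Subsequence A: 81, 100, 121, 144, 169 — the squares 9², 10², 11², ….
Subsequence B: 4, 12, 16, 28, 44 — each term equals the sum of the previous two.
Subsequence C: -21, -6, 9, 24 — arithmetic, step +15.
Position 15 falls in subsequence C as its term 5, giving 39.
Position 16 → subsequence A, term 6 = 196.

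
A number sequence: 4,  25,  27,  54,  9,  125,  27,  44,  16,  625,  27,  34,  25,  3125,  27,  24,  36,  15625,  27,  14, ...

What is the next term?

Read the sequence 4 terms at a time; column i is its own pattern.
Stream A = 4, 9, 16, 25, 36: consecutive squares n² from n = 2.
Stream B = 25, 125, 625, 3125, 15625: successive powers of 5.
Stream C = 27, 27, 27, 27, 27: always 27.
Stream D = 54, 44, 34, 24, 14: arithmetic with common difference −10.
The 21st slot belongs to stream A; its 6th term is 49.

49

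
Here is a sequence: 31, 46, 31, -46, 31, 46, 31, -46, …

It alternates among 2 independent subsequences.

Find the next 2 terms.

Split by position mod 2 into 2 tracks.
Track A = 31, 31, 31, 31: always 31.
Track B = 46, -46, 46, -46: the oscillation 46·(−1)^(n+1).
The 9th slot belongs to track A; its 5th term is 31.
The 10th slot belongs to track B; its 5th term is 46.

31, 46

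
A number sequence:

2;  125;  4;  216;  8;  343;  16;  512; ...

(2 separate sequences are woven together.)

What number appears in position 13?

Split by position mod 2 into 2 tracks.
Stream A: 2, 4, 8, 16. Successive powers of 2.
Stream B: 125, 216, 343, 512. Consecutive cubes n³ from n = 5.
Position 13 falls in stream A as its term 7, giving 128.

128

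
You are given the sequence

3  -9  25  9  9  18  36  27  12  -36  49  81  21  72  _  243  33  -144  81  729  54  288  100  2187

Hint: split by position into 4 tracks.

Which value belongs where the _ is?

64

Split by position mod 4 into 4 tracks.
Track A: 3, 9, 12, 21, 33, 54 (Fibonacci-style (each term is the sum of the two before it)).
Track B: -9, 18, -36, 72, -144, 288 (geometric with ratio -2).
Track C: 25, 36, 49, ?, 81, 100 (perfect squares starting at 5²).
Track D: 9, 27, 81, 243, 729, 2187 (successive powers of 3).
The gap is track C's term 4; the rule gives 64.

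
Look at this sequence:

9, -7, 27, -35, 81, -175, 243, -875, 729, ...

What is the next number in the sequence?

Positions 1, 3, 5, … form one subsequence and positions 2, 4, 6, … form another.
Subsequence A: 9, 27, 81, 243, 729. Powers of 3.
Subsequence B: -7, -35, -175, -875. A geometric progression (common ratio 5).
Position 10 falls in subsequence B as its term 5, giving -4375.

-4375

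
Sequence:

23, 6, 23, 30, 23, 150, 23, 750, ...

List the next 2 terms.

23, 3750

Positions 1, 3, 5, … form one subsequence and positions 2, 4, 6, … form another.
Subsequence A: 23, 23, 23, 23 (always 23).
Subsequence B: 6, 30, 150, 750 (multiplying by 5 each time).
Term 9 comes from subsequence A (its 5th entry): 23.
Position 10 → subsequence B, term 5 = 3750.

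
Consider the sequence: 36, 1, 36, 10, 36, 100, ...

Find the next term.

Odd-indexed and even-indexed terms follow separate rules.
Subsequence A is 36, 36, 36, which is constant 36.
Subsequence B is 1, 10, 100, which is powers 10^0, 10^1, 10^2, ….
Position 7 → subsequence A, term 4 = 36.

36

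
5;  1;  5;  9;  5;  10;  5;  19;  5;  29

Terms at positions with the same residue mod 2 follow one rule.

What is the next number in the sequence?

Odd-indexed and even-indexed terms follow separate rules.
Stream A: 5, 5, 5, 5, 5 (constant 5).
Stream B: 1, 9, 10, 19, 29 (a Fibonacci-like recurrence a_n = a_{n-1} + a_{n-2}).
The 11th slot belongs to stream A; its 6th term is 5.

5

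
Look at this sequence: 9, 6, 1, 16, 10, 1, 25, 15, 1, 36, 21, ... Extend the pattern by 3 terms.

Taking every 3rd term gives 3 separate tracks.
Subsequence A is 9, 16, 25, 36, which is the squares 3², 4², 5², ….
Subsequence B is 6, 10, 15, 21, which is triangular numbers starting at T_3.
Subsequence C is 1, 1, 1, which is constant 1.
The 12th slot belongs to subsequence C; its 4th term is 1.
Term 13 comes from subsequence A (its 5th entry): 49.
Position 14 falls in subsequence B as its term 5, giving 28.

1, 49, 28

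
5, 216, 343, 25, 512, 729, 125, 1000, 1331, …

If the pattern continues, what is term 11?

The slot pattern repeats as ABB (period 3), so there are 2 interleaved tracks.
Track A: 5, 25, 125 (powers 5^1, 5^2, 5^3, …).
Track B: 216, 343, 512, 729, 1000, 1331 (consecutive cubes n³ from n = 6).
The 11th slot belongs to track B; its 7th term is 1728.

1728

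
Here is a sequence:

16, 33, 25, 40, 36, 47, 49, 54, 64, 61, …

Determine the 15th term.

Odd-indexed and even-indexed terms follow separate rules.
Subsequence A = 16, 25, 36, 49, 64: the squares 4², 5², 6², ….
Subsequence B = 33, 40, 47, 54, 61: arithmetic with common difference +7.
Position 15 → subsequence A, term 8 = 121.

121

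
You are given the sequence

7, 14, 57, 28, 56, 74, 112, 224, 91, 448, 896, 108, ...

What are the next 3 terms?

1792, 3584, 125

The slot pattern repeats as AAB (period 3), so there are 2 interleaved tracks.
Track A: 7, 14, 28, 56, 112, 224, 448, 896 (multiplying by 2 each time).
Track B: 57, 74, 91, 108 (linear: a_n = 40 + 17·n).
Position 13 → track A, term 9 = 1792.
The 14th slot belongs to track A; its 10th term is 3584.
Term 15 comes from track B (its 5th entry): 125.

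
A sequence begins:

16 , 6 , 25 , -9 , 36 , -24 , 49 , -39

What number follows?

Taking every 2nd term gives 2 separate tracks.
Stream A: 16, 25, 36, 49 (the squares 4², 5², 6², …).
Stream B: 6, -9, -24, -39 (arithmetic, step −15).
The 9th slot belongs to stream A; its 5th term is 64.

64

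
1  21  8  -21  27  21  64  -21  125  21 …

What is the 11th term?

The terms cycle through 2 interleaved subsequences.
Stream A = 1, 8, 27, 64, 125: consecutive cubes n³ from n = 1.
Stream B = 21, -21, 21, -21, 21: oscillating between 21 and -21.
Position 11 → stream A, term 6 = 216.

216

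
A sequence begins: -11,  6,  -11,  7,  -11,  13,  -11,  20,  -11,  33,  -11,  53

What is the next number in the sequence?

Split by position mod 2 into 2 tracks.
Track A = -11, -11, -11, -11, -11, -11: the constant sequence -11.
Track B = 6, 7, 13, 20, 33, 53: each term equals the sum of the previous two.
The 13th slot belongs to track A; its 7th term is -11.

-11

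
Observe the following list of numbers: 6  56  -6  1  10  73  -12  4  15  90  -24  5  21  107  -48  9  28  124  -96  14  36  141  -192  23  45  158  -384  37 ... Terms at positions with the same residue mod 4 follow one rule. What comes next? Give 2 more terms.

Split by position mod 4: positions 1, 5, 9, … form one track, and each other residue class forms its own.
Stream A: 6, 10, 15, 21, 28, 36, 45 — the triangular numbers T_3, T_4, ….
Stream B: 56, 73, 90, 107, 124, 141, 158 — linear: a_n = 39 + 17·n.
Stream C: -6, -12, -24, -48, -96, -192, -384 — multiplying by 2 each time.
Stream D: 1, 4, 5, 9, 14, 23, 37 — a Fibonacci-like recurrence a_n = a_{n-1} + a_{n-2}.
Position 29 falls in stream A as its term 8, giving 55.
The 30th slot belongs to stream B; its 8th term is 175.

55, 175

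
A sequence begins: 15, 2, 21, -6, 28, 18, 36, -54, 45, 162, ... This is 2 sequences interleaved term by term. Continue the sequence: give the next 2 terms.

The terms cycle through 2 interleaved subsequences.
Subsequence A: 15, 21, 28, 36, 45 (triangular numbers n(n+1)/2 for n = 5, 6, …).
Subsequence B: 2, -6, 18, -54, 162 (a geometric progression (common ratio -3)).
The 11th slot belongs to subsequence A; its 6th term is 55.
Position 12 falls in subsequence B as its term 6, giving -486.

55, -486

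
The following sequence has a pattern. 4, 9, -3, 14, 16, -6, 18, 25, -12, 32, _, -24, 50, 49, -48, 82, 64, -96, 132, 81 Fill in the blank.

36

Split by position mod 3: positions 1, 4, 7, … form one track, and each other residue class forms its own.
Track A: 4, 14, 18, 32, 50, 82, 132. A Fibonacci-like recurrence a_n = a_{n-1} + a_{n-2}.
Track B: 9, 16, 25, ?, 49, 64, 81. The squares 3², 4², 5², ….
Track C: -3, -6, -12, -24, -48, -96. A geometric progression (common ratio 2).
So the missing entry in track B is 36.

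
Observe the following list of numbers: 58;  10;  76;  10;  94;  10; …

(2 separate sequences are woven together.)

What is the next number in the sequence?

Split by position mod 2 into 2 tracks.
Track A: 58, 76, 94 (arithmetic, step +18).
Track B: 10, 10, 10 (always 10).
Term 7 comes from track A (its 4th entry): 112.

112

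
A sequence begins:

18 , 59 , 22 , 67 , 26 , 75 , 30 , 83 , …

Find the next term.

The terms cycle through 2 interleaved subsequences.
Track A is 18, 22, 26, 30, which is arithmetic with common difference +4.
Track B is 59, 67, 75, 83, which is adding 8 each time.
Term 9 comes from track A (its 5th entry): 34.

34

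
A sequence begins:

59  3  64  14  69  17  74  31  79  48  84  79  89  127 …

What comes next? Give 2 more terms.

94, 206

The terms cycle through 2 interleaved subsequences.
Stream A: 59, 64, 69, 74, 79, 84, 89 — arithmetic with common difference +5.
Stream B: 3, 14, 17, 31, 48, 79, 127 — each term equals the sum of the previous two.
Position 15 falls in stream A as its term 8, giving 94.
Position 16 → stream B, term 8 = 206.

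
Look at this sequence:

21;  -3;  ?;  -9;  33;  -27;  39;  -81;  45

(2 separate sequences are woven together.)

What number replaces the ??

27

Split by position mod 2 into 2 tracks.
Track A is 21, ?, 33, 39, 45, which is arithmetic, step +6.
Track B is -3, -9, -27, -81, which is a geometric progression (common ratio 3).
Filling track A at index 2 by its rule yields 27.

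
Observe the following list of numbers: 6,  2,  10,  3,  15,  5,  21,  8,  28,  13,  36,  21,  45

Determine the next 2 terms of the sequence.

34, 55

Taking every 2nd term gives 2 separate tracks.
Track A is 6, 10, 15, 21, 28, 36, 45, which is triangular numbers n(n+1)/2 for n = 3, 4, ….
Track B is 2, 3, 5, 8, 13, 21, which is each term equals the sum of the previous two.
The 14th slot belongs to track B; its 7th term is 34.
The 15th slot belongs to track A; its 8th term is 55.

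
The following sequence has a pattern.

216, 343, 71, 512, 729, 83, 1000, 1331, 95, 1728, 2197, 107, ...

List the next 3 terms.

2744, 3375, 119

Positions follow the repeating pattern AAB; grouping by letter gives 2 tracks.
Subsequence A: 216, 343, 512, 729, 1000, 1331, 1728, 2197 (consecutive cubes n³ from n = 6).
Subsequence B: 71, 83, 95, 107 (adding 12 each time).
Position 13 → subsequence A, term 9 = 2744.
Term 14 comes from subsequence A (its 10th entry): 3375.
Position 15 falls in subsequence B as its term 5, giving 119.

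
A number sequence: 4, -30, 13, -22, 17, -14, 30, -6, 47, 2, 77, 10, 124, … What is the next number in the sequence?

18

The terms cycle through 2 interleaved subsequences.
Track A: 4, 13, 17, 30, 47, 77, 124 — Fibonacci-style (each term is the sum of the two before it).
Track B: -30, -22, -14, -6, 2, 10 — adding 8 each time.
Term 14 comes from track B (its 7th entry): 18.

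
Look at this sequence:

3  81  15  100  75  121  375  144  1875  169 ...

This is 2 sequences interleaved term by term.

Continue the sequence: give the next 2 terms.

9375, 196

Taking every 2nd term gives 2 separate tracks.
Track A: 3, 15, 75, 375, 1875 — geometric with ratio 5.
Track B: 81, 100, 121, 144, 169 — consecutive squares n² from n = 9.
Position 11 → track A, term 6 = 9375.
Term 12 comes from track B (its 6th entry): 196.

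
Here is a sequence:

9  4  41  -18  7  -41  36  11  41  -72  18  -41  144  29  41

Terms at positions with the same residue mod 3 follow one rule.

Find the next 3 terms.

Split by position mod 3 into 3 tracks.
Track A: 9, -18, 36, -72, 144. Multiplying by -2 each time.
Track B: 4, 7, 11, 18, 29. A Fibonacci-like recurrence a_n = a_{n-1} + a_{n-2}.
Track C: 41, -41, 41, -41, 41. Alternating ±41.
Position 16 falls in track A as its term 6, giving -288.
Position 17 → track B, term 6 = 47.
Position 18 → track C, term 6 = -41.

-288, 47, -41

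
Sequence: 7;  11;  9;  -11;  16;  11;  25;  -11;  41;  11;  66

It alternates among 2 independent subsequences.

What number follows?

Taking every 2nd term gives 2 separate tracks.
Track A: 7, 9, 16, 25, 41, 66. Each term equals the sum of the previous two.
Track B: 11, -11, 11, -11, 11. Alternating ±11.
Term 12 comes from track B (its 6th entry): -11.

-11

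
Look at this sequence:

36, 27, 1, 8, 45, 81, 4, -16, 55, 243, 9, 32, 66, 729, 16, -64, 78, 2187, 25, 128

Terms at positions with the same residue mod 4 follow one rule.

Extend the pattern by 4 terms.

Read the sequence 4 terms at a time; column i is its own pattern.
Subsequence A = 36, 45, 55, 66, 78: triangular numbers starting at T_8.
Subsequence B = 27, 81, 243, 729, 2187: successive powers of 3.
Subsequence C = 1, 4, 9, 16, 25: the squares 1², 2², 3², ….
Subsequence D = 8, -16, 32, -64, 128: geometric, ×-2 each step.
Position 21 falls in subsequence A as its term 6, giving 91.
The 22nd slot belongs to subsequence B; its 6th term is 6561.
Term 23 comes from subsequence C (its 6th entry): 36.
Position 24 falls in subsequence D as its term 6, giving -256.

91, 6561, 36, -256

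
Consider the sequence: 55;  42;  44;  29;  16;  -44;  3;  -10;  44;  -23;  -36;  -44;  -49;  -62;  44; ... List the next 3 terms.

-75, -88, -44

Positions follow the repeating pattern AAB; grouping by letter gives 2 tracks.
Stream A is 55, 42, 29, 16, 3, -10, -23, -36, -49, -62, which is arithmetic, step −13.
Stream B is 44, -44, 44, -44, 44, which is alternating ±44.
The 16th slot belongs to stream A; its 11th term is -75.
Position 17 falls in stream A as its term 12, giving -88.
Position 18 → stream B, term 6 = -44.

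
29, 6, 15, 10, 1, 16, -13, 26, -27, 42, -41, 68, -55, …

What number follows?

110

Taking every 2nd term gives 2 separate tracks.
Track A: 29, 15, 1, -13, -27, -41, -55. Linear: a_n = 43 − 14·n.
Track B: 6, 10, 16, 26, 42, 68. A Fibonacci-like recurrence a_n = a_{n-1} + a_{n-2}.
Position 14 falls in track B as its term 7, giving 110.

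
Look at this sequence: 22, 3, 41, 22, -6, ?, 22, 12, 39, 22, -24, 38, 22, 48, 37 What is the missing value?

40

Read the sequence 3 terms at a time; column i is its own pattern.
Track A: 22, 22, 22, 22, 22 (the constant sequence 22).
Track B: 3, -6, 12, -24, 48 (geometric with ratio -2).
Track C: 41, ?, 39, 38, 37 (arithmetic with common difference −1).
The gap is track C's term 2; the rule gives 40.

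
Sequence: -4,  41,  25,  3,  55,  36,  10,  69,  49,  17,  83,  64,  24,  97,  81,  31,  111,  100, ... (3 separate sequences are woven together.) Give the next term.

Split by position mod 3: positions 1, 4, 7, … form one track, and each other residue class forms its own.
Stream A: -4, 3, 10, 17, 24, 31 — adding 7 each time.
Stream B: 41, 55, 69, 83, 97, 111 — linear: a_n = 27 + 14·n.
Stream C: 25, 36, 49, 64, 81, 100 — the squares 5², 6², 7², ….
Position 19 falls in stream A as its term 7, giving 38.

38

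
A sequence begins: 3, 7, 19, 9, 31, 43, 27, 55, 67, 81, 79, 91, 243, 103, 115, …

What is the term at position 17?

127

Reading positions in blocks of 3 reveals the pattern ABB — 2 tracks woven together.
Track A is 3, 9, 27, 81, 243, which is powers of 3.
Track B is 7, 19, 31, 43, 55, 67, 79, 91, 103, 115, which is arithmetic with common difference +12.
Position 17 → track B, term 11 = 127.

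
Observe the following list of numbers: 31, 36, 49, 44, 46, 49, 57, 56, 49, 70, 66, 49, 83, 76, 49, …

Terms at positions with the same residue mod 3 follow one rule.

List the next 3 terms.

96, 86, 49

Split by position mod 3 into 3 tracks.
Subsequence A: 31, 44, 57, 70, 83 — arithmetic, step +13.
Subsequence B: 36, 46, 56, 66, 76 — arithmetic with common difference +10.
Subsequence C: 49, 49, 49, 49, 49 — the constant sequence 49.
The 16th slot belongs to subsequence A; its 6th term is 96.
The 17th slot belongs to subsequence B; its 6th term is 86.
Position 18 falls in subsequence C as its term 6, giving 49.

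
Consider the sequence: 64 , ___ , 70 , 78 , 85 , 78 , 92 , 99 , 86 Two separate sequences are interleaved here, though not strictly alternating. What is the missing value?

Positions follow the repeating pattern AAB; grouping by letter gives 2 tracks.
Subsequence A = 64, ?, 78, 85, 92, 99: adding 7 each time.
Subsequence B = 70, 78, 86: adding 8 each time.
Filling subsequence A at index 2 by its rule yields 71.

71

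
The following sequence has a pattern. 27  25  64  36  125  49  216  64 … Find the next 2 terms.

343, 81

Odd-indexed and even-indexed terms follow separate rules.
Subsequence A is 27, 64, 125, 216, which is the cubes 3³, 4³, 5³, ….
Subsequence B is 25, 36, 49, 64, which is consecutive squares n² from n = 5.
Position 9 falls in subsequence A as its term 5, giving 343.
Position 10 → subsequence B, term 5 = 81.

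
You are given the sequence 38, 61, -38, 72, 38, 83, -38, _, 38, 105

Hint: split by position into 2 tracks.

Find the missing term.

94

Positions 1, 3, 5, … form one subsequence and positions 2, 4, 6, … form another.
Subsequence A: 38, -38, 38, -38, 38 — alternating ±38.
Subsequence B: 61, 72, 83, ?, 105 — arithmetic with common difference +11.
So the missing entry in subsequence B is 94.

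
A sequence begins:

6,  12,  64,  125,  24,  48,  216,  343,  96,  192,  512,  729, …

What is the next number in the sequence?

The slot pattern repeats as AABB (period 4), so there are 2 interleaved tracks.
Subsequence A: 6, 12, 24, 48, 96, 192. Geometric, ×2 each step.
Subsequence B: 64, 125, 216, 343, 512, 729. Consecutive cubes n³ from n = 4.
The 13th slot belongs to subsequence A; its 7th term is 384.

384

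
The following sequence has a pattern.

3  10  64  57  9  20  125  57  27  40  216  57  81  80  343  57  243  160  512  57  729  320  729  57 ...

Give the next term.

The terms cycle through 4 interleaved subsequences.
Track A is 3, 9, 27, 81, 243, 729, which is successive powers of 3.
Track B is 10, 20, 40, 80, 160, 320, which is geometric, ×2 each step.
Track C is 64, 125, 216, 343, 512, 729, which is consecutive cubes n³ from n = 4.
Track D is 57, 57, 57, 57, 57, 57, which is constant 57.
Position 25 falls in track A as its term 7, giving 2187.

2187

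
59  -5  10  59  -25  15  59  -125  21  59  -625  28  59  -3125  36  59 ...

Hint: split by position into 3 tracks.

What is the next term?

-15625

The terms cycle through 3 interleaved subsequences.
Track A is 59, 59, 59, 59, 59, 59, which is the constant sequence 59.
Track B is -5, -25, -125, -625, -3125, which is multiplying by 5 each time.
Track C is 10, 15, 21, 28, 36, which is triangular numbers starting at T_4.
Position 17 falls in track B as its term 6, giving -15625.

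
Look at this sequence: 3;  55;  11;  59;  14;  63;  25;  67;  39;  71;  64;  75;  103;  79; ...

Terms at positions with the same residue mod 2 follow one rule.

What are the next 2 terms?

167, 83

The terms cycle through 2 interleaved subsequences.
Subsequence A: 3, 11, 14, 25, 39, 64, 103. Each term equals the sum of the previous two.
Subsequence B: 55, 59, 63, 67, 71, 75, 79. Linear: a_n = 51 + 4·n.
Position 15 → subsequence A, term 8 = 167.
The 16th slot belongs to subsequence B; its 8th term is 83.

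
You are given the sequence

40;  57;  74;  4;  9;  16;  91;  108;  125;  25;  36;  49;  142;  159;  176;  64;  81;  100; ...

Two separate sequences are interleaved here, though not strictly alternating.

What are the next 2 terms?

The slot pattern repeats as AAABBB (period 6), so there are 2 interleaved tracks.
Stream A: 40, 57, 74, 91, 108, 125, 142, 159, 176 — arithmetic with common difference +17.
Stream B: 4, 9, 16, 25, 36, 49, 64, 81, 100 — the squares 2², 3², 4², ….
The 19th slot belongs to stream A; its 10th term is 193.
Term 20 comes from stream A (its 11th entry): 210.

193, 210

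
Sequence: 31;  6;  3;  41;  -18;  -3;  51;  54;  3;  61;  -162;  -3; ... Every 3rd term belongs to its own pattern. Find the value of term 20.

4374

Split by position mod 3 into 3 tracks.
Stream A is 31, 41, 51, 61, which is arithmetic, step +10.
Stream B is 6, -18, 54, -162, which is geometric with ratio -3.
Stream C is 3, -3, 3, -3, which is the oscillation 3·(−1)^(n+1).
The 20th slot belongs to stream B; its 7th term is 4374.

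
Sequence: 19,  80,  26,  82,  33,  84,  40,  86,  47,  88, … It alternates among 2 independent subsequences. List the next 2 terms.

The terms cycle through 2 interleaved subsequences.
Subsequence A: 19, 26, 33, 40, 47 (arithmetic, step +7).
Subsequence B: 80, 82, 84, 86, 88 (linear: a_n = 78 + 2·n).
Position 11 → subsequence A, term 6 = 54.
The 12th slot belongs to subsequence B; its 6th term is 90.

54, 90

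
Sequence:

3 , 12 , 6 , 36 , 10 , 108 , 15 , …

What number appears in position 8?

Taking every 2nd term gives 2 separate tracks.
Track A: 3, 6, 10, 15 (triangular numbers starting at T_2).
Track B: 12, 36, 108 (geometric with ratio 3).
Position 8 → track B, term 4 = 324.

324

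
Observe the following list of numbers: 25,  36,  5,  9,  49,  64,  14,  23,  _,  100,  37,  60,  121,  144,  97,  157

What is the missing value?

81

Reading positions in blocks of 4 reveals the pattern AABB — 2 tracks woven together.
Track A: 25, 36, 49, 64, ?, 100, 121, 144. The squares 5², 6², 7², ….
Track B: 5, 9, 14, 23, 37, 60, 97, 157. Fibonacci-style (each term is the sum of the two before it).
So the missing entry in track A is 81.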